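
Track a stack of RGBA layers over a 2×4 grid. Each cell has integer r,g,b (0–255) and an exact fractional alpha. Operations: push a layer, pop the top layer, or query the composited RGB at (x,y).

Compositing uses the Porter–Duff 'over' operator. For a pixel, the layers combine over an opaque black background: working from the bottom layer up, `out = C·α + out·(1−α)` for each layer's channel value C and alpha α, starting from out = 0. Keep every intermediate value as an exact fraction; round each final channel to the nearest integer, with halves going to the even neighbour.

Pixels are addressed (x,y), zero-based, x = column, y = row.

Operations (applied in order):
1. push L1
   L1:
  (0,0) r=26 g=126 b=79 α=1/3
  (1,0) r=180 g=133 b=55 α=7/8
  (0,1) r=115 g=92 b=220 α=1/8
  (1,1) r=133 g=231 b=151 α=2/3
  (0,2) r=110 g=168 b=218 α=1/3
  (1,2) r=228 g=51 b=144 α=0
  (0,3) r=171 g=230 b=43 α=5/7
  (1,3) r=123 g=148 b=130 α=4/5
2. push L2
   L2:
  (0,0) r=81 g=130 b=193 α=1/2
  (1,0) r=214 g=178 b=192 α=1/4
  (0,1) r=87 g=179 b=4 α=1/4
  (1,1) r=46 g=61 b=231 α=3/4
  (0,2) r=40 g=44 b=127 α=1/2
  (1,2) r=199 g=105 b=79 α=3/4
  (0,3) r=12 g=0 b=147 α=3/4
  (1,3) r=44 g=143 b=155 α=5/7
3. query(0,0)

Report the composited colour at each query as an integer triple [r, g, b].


(0,0) stack=L1,L2; from [0,0,0]:
L1 α=1/3: [26/3, 42, 79/3]
L2 α=1/2: [269/6, 86, 329/3]
→ [45, 86, 110]


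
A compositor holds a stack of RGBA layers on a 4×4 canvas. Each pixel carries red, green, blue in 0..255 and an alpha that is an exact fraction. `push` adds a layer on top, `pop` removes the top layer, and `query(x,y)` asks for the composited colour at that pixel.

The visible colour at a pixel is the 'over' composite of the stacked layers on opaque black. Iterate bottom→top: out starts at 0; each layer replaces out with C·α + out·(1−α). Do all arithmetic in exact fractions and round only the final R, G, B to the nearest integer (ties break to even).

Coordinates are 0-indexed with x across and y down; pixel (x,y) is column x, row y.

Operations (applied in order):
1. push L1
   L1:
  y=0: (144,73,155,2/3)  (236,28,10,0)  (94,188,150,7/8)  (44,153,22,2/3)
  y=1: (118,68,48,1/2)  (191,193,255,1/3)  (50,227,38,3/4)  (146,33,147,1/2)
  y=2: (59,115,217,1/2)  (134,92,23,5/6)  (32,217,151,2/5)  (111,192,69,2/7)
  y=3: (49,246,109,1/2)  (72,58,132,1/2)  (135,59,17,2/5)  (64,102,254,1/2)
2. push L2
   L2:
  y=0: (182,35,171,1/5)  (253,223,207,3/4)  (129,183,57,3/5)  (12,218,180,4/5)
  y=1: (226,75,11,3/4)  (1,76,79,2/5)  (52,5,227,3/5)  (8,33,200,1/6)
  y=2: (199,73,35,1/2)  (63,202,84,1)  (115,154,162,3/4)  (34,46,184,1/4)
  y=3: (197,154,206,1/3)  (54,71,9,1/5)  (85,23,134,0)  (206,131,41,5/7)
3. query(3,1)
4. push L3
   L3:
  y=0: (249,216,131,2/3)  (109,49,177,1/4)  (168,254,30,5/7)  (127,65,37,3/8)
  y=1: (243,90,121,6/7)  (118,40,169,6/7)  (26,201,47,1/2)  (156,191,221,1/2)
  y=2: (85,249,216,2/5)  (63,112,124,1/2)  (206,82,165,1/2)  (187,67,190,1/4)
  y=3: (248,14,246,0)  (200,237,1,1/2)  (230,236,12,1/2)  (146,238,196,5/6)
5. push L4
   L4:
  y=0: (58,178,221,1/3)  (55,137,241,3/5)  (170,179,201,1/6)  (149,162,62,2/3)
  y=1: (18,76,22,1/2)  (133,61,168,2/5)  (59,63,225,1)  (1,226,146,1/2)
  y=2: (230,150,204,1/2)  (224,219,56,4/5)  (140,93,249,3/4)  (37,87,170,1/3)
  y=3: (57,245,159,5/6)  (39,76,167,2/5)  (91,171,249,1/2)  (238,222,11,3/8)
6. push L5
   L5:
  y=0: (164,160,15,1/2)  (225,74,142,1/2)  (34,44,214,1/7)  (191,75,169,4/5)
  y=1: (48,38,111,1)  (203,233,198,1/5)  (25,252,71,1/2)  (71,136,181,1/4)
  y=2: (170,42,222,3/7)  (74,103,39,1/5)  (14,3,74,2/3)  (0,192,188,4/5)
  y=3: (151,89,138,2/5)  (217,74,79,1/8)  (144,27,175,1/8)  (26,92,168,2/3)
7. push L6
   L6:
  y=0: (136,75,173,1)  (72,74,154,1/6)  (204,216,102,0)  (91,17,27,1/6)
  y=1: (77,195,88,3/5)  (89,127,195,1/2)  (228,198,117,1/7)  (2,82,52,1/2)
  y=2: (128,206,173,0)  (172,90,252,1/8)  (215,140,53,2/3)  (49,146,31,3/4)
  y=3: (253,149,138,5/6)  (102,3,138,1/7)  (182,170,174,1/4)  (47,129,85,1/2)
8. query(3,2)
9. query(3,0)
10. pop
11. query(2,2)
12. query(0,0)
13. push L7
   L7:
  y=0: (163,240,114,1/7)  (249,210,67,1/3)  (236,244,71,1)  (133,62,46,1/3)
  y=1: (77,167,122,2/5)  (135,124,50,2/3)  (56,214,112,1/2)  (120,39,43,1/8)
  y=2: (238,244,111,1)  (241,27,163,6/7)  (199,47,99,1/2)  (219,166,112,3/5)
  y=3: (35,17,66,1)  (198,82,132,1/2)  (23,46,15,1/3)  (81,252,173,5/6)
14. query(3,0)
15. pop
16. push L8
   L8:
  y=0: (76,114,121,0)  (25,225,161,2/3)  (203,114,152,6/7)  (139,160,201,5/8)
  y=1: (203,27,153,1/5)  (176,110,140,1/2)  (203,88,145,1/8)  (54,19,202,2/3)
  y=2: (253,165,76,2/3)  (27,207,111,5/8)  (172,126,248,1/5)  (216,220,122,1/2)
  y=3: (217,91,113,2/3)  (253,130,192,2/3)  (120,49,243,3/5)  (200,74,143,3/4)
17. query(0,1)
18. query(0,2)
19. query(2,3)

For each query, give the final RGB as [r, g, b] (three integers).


query (3,1) [L1,L2] — begin 0,0,0
after L1 α=1/2: [73, 33/2, 147/2]
after L2 α=1/6: [373/6, 77/4, 1135/12]
= [62, 19, 95]

query (3,2) [L1,L2,L3,L4,L5,L6] — begin 0,0,0
+L1 (α=2/7) → [222/7, 384/7, 138/7]
+L2 (α=1/4) → [226/7, 737/14, 851/14]
+L3 (α=1/4) → [1987/28, 3149/56, 5213/56]
+L4 (α=1/3) → [835/14, 5585/84, 9973/84]
+L5 (α=4/5) → [167/14, 70097/420, 73141/420]
+L6 (α=3/4) → [2225/56, 254057/1680, 112201/1680]
rounded: [40, 151, 67]

query (3,0) [L1,L2,L3,L4,L5,L6] — begin 0,0,0
L1 α=2/3: [88/3, 102, 44/3]
L2 α=4/5: [232/15, 974/5, 2204/15]
L3 α=3/8: [1375/24, 1169/8, 2537/24]
L4 α=2/3: [8527/72, 3761/24, 5513/72]
L5 α=4/5: [12707/72, 10961/120, 10837/72]
L6 α=1/6: [70087/432, 11369/144, 56129/432]
→ [162, 79, 130]

at x=2,y=2 over L1,L2,L3,L4,L5:
L1 α=2/5: [64/5, 434/5, 302/5]
L2 α=3/4: [1789/20, 686/5, 683/5]
L3 α=1/2: [5909/40, 548/5, 754/5]
L4 α=3/4: [22709/160, 1943/20, 4489/20]
L5 α=2/3: [9063/160, 2063/60, 2483/20]
= [57, 34, 124]

(0,0) stack=L1,L2,L3,L4,L5; from [0,0,0]:
after L1 α=2/3: [96, 146/3, 310/3]
after L2 α=1/5: [566/5, 689/15, 1753/15]
after L3 α=2/3: [3056/15, 7169/45, 5683/45]
after L4 α=1/3: [6982/45, 22348/135, 21311/135]
after L5 α=1/2: [7181/45, 21974/135, 11668/135]
= [160, 163, 86]

(3,0) stack=L1,L2,L3,L4,L5,L7; from [0,0,0]:
L1 α=2/3: [88/3, 102, 44/3]
L2 α=4/5: [232/15, 974/5, 2204/15]
L3 α=3/8: [1375/24, 1169/8, 2537/24]
L4 α=2/3: [8527/72, 3761/24, 5513/72]
L5 α=4/5: [12707/72, 10961/120, 10837/72]
L7 α=1/3: [17495/108, 14681/180, 12493/108]
rounded: [162, 82, 116]

(0,1) stack=L1,L2,L3,L4,L5,L8; from [0,0,0]:
L1 α=1/2: [59, 34, 24]
L2 α=3/4: [737/4, 259/4, 57/4]
L3 α=6/7: [6569/28, 2419/28, 423/4]
L4 α=1/2: [7073/56, 4547/56, 511/8]
L5 α=1: [48, 38, 111]
L8 α=1/5: [79, 179/5, 597/5]
rounded: [79, 36, 119]

(0,2) stack=L1,L2,L3,L4,L5,L8; from [0,0,0]:
after L1 α=1/2: [59/2, 115/2, 217/2]
after L2 α=1/2: [457/4, 261/4, 287/4]
after L3 α=2/5: [2051/20, 555/4, 2589/20]
after L4 α=1/2: [6651/40, 1155/8, 6669/40]
after L5 α=3/7: [11751/70, 201/2, 13329/70]
after L8 α=2/3: [47171/210, 287/2, 23969/210]
rounded: [225, 144, 114]

at x=2,y=3 over L1,L2,L3,L4,L5,L8:
after L1 α=2/5: [54, 118/5, 34/5]
after L2 α=0: [54, 118/5, 34/5]
after L3 α=1/2: [142, 649/5, 47/5]
after L4 α=1/2: [233/2, 752/5, 646/5]
after L5 α=1/8: [1919/16, 5399/40, 5397/40]
after L8 α=3/5: [4799/40, 8339/100, 19977/100]
→ [120, 83, 200]


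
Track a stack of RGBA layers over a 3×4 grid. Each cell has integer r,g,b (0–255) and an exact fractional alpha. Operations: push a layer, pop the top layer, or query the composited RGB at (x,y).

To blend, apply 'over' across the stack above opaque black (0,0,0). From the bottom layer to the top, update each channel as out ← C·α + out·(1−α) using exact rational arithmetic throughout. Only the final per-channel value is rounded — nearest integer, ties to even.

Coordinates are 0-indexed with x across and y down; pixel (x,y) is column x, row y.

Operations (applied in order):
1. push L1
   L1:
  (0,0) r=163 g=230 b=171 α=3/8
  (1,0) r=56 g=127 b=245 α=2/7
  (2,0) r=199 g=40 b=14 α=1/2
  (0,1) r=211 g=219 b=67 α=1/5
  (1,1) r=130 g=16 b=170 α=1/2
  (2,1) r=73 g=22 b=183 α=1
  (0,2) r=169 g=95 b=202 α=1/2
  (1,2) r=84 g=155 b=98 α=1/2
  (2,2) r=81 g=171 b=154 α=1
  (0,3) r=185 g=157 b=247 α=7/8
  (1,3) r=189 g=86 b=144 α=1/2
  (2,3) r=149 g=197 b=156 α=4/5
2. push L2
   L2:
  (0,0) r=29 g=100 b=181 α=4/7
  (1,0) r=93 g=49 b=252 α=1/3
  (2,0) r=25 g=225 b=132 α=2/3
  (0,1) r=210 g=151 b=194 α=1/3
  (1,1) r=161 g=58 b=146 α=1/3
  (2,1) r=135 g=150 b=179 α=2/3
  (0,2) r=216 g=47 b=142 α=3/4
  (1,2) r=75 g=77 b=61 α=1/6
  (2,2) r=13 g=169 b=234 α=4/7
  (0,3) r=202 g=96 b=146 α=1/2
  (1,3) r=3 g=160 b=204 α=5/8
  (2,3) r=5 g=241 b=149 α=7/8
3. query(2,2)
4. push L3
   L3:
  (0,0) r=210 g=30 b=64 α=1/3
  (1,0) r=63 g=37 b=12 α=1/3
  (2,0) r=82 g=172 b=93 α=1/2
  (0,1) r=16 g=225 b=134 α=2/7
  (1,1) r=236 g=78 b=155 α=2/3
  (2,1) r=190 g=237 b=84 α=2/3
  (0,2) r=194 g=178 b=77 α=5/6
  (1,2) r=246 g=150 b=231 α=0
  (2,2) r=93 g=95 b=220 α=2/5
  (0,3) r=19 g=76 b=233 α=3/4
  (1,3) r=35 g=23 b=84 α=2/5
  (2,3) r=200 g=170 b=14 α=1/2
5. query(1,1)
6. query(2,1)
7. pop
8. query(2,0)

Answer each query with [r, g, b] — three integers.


query (2,2) [L1,L2] — begin 0,0,0
+L1 (α=1) → [81, 171, 154]
+L2 (α=4/7) → [295/7, 1189/7, 1398/7]
rounded: [42, 170, 200]

at x=1,y=1 over L1,L2,L3:
after L1 α=1/2: [65, 8, 85]
after L2 α=1/3: [97, 74/3, 316/3]
after L3 α=2/3: [569/3, 542/9, 1246/9]
= [190, 60, 138]

(2,1) stack=L1,L2,L3; from [0,0,0]:
after L1 α=1: [73, 22, 183]
after L2 α=2/3: [343/3, 322/3, 541/3]
after L3 α=2/3: [1483/9, 1744/9, 1045/9]
rounded: [165, 194, 116]

at x=2,y=0 over L1,L2:
L1 α=1/2: [199/2, 20, 7]
L2 α=2/3: [299/6, 470/3, 271/3]
= [50, 157, 90]


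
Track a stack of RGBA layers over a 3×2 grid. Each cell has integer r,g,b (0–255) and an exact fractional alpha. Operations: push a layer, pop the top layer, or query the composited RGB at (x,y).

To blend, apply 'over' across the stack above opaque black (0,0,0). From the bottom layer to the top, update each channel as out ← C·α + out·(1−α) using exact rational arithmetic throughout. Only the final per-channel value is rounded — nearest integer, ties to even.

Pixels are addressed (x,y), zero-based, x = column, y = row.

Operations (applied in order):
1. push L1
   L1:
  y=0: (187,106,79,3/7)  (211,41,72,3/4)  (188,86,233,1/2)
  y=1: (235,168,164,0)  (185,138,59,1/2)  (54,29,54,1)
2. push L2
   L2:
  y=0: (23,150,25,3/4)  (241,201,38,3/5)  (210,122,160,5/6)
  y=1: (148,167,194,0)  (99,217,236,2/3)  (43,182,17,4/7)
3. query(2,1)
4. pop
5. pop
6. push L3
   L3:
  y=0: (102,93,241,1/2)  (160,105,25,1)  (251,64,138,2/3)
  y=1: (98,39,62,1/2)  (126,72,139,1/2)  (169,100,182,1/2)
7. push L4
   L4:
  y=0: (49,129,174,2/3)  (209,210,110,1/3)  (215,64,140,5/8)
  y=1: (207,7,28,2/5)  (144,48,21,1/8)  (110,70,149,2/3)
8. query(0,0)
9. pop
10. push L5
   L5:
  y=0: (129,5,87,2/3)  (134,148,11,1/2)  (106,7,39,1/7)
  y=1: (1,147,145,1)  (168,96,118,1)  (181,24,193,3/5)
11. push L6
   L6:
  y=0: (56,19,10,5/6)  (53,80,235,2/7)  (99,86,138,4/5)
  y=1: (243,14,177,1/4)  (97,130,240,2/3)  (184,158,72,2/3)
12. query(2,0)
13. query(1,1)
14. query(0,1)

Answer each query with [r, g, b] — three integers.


at x=2,y=1 over L1,L2:
L1 α=1: [54, 29, 54]
L2 α=4/7: [334/7, 815/7, 230/7]
rounded: [48, 116, 33]

(0,0) stack=L3,L4; from [0,0,0]:
+L3 (α=1/2) → [51, 93/2, 241/2]
+L4 (α=2/3) → [149/3, 203/2, 937/6]
→ [50, 102, 156]

(2,0) stack=L3,L5,L6; from [0,0,0]:
+L3 (α=2/3) → [502/3, 128/3, 92]
+L5 (α=1/7) → [1110/7, 263/7, 591/7]
+L6 (α=4/5) → [3882/35, 2671/35, 891/7]
= [111, 76, 127]

(1,1) stack=L3,L5,L6; from [0,0,0]:
after L3 α=1/2: [63, 36, 139/2]
after L5 α=1: [168, 96, 118]
after L6 α=2/3: [362/3, 356/3, 598/3]
= [121, 119, 199]

(0,1) stack=L3,L5,L6; from [0,0,0]:
after L3 α=1/2: [49, 39/2, 31]
after L5 α=1: [1, 147, 145]
after L6 α=1/4: [123/2, 455/4, 153]
→ [62, 114, 153]


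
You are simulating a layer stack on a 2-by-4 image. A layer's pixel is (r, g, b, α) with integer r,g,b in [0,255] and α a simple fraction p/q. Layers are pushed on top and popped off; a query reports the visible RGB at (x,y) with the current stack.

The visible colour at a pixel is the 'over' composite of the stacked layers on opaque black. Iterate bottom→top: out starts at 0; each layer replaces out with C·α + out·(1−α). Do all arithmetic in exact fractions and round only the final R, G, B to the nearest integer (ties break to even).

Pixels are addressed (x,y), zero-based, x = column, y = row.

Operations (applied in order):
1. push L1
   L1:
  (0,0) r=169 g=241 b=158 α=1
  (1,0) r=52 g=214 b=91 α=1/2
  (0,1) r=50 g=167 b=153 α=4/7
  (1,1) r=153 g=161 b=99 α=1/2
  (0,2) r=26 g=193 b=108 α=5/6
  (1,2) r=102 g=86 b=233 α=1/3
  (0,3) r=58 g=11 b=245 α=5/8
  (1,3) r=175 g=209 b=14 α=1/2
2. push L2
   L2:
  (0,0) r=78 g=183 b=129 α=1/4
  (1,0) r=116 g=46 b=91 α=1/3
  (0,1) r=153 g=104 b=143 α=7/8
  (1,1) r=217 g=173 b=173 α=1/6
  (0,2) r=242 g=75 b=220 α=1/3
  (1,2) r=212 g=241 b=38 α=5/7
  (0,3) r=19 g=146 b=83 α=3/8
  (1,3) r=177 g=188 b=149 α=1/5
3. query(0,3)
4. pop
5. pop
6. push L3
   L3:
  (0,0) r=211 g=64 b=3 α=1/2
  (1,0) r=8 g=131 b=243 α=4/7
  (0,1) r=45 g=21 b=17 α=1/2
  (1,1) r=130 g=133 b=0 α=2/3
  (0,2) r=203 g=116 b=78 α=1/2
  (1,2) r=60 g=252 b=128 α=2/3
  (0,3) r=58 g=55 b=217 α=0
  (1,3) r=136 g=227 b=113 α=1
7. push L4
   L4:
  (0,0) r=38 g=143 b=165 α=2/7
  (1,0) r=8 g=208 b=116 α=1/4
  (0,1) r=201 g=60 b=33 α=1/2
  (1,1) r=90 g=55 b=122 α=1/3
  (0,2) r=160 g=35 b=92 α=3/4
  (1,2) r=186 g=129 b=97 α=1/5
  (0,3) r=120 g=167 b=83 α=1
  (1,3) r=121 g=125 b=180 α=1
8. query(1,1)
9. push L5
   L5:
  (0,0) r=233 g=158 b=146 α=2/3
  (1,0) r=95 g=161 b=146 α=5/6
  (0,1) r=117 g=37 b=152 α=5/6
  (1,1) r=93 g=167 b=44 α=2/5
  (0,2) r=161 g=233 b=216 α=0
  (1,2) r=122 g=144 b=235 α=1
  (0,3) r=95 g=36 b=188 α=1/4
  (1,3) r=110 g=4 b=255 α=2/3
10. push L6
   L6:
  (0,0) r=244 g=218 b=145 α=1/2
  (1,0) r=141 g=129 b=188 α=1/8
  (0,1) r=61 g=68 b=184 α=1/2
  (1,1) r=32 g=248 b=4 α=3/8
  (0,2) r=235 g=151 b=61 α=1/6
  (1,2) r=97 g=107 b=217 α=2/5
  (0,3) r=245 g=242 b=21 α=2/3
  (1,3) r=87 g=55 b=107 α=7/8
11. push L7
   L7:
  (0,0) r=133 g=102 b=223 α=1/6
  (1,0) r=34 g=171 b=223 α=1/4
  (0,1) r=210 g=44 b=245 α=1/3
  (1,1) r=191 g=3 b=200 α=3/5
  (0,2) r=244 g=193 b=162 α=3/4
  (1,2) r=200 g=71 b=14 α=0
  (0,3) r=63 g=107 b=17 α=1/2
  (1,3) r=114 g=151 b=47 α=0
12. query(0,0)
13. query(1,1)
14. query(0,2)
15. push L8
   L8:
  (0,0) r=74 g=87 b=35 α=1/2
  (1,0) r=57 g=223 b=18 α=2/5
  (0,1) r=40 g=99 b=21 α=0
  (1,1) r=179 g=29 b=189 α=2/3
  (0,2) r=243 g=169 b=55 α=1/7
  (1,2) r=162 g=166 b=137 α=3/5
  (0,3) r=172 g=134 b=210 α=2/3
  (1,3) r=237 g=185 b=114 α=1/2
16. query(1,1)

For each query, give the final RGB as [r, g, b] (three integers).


query (0,3) [L1,L2] — begin 0,0,0
+L1 (α=5/8) → [145/4, 55/8, 1225/8]
+L2 (α=3/8) → [953/32, 3779/64, 8117/64]
= [30, 59, 127]

query (1,1) [L3,L4] — begin 0,0,0
after L3 α=2/3: [260/3, 266/3, 0]
after L4 α=1/3: [790/9, 697/9, 122/3]
→ [88, 77, 41]

(0,0) stack=L3,L4,L5,L6,L7; from [0,0,0]:
+L3 (α=1/2) → [211/2, 32, 3/2]
+L4 (α=2/7) → [1207/14, 446/7, 675/14]
+L5 (α=2/3) → [2577/14, 886/7, 4763/42]
+L6 (α=1/2) → [5993/28, 1206/7, 10853/84]
+L7 (α=1/6) → [33689/168, 1124/7, 72997/504]
→ [201, 161, 145]

at x=1,y=1 over L3,L4,L5,L6,L7:
+L3 (α=2/3) → [260/3, 266/3, 0]
+L4 (α=1/3) → [790/9, 697/9, 122/3]
+L5 (α=2/5) → [1348/15, 1699/15, 42]
+L6 (α=3/8) → [409/6, 3931/24, 111/4]
+L7 (α=3/5) → [2128/15, 4039/60, 1311/10]
rounded: [142, 67, 131]

(0,2) stack=L3,L4,L5,L6,L7; from [0,0,0]:
L3 α=1/2: [203/2, 58, 39]
L4 α=3/4: [1163/8, 163/4, 315/4]
L5 α=0: [1163/8, 163/4, 315/4]
L6 α=1/6: [2565/16, 473/8, 1819/24]
L7 α=3/4: [14277/64, 5105/32, 13483/96]
rounded: [223, 160, 140]

query (1,1) [L3,L4,L5,L6,L7,L8] — begin 0,0,0
+L3 (α=2/3) → [260/3, 266/3, 0]
+L4 (α=1/3) → [790/9, 697/9, 122/3]
+L5 (α=2/5) → [1348/15, 1699/15, 42]
+L6 (α=3/8) → [409/6, 3931/24, 111/4]
+L7 (α=3/5) → [2128/15, 4039/60, 1311/10]
+L8 (α=2/3) → [7498/45, 7519/180, 1697/10]
rounded: [167, 42, 170]


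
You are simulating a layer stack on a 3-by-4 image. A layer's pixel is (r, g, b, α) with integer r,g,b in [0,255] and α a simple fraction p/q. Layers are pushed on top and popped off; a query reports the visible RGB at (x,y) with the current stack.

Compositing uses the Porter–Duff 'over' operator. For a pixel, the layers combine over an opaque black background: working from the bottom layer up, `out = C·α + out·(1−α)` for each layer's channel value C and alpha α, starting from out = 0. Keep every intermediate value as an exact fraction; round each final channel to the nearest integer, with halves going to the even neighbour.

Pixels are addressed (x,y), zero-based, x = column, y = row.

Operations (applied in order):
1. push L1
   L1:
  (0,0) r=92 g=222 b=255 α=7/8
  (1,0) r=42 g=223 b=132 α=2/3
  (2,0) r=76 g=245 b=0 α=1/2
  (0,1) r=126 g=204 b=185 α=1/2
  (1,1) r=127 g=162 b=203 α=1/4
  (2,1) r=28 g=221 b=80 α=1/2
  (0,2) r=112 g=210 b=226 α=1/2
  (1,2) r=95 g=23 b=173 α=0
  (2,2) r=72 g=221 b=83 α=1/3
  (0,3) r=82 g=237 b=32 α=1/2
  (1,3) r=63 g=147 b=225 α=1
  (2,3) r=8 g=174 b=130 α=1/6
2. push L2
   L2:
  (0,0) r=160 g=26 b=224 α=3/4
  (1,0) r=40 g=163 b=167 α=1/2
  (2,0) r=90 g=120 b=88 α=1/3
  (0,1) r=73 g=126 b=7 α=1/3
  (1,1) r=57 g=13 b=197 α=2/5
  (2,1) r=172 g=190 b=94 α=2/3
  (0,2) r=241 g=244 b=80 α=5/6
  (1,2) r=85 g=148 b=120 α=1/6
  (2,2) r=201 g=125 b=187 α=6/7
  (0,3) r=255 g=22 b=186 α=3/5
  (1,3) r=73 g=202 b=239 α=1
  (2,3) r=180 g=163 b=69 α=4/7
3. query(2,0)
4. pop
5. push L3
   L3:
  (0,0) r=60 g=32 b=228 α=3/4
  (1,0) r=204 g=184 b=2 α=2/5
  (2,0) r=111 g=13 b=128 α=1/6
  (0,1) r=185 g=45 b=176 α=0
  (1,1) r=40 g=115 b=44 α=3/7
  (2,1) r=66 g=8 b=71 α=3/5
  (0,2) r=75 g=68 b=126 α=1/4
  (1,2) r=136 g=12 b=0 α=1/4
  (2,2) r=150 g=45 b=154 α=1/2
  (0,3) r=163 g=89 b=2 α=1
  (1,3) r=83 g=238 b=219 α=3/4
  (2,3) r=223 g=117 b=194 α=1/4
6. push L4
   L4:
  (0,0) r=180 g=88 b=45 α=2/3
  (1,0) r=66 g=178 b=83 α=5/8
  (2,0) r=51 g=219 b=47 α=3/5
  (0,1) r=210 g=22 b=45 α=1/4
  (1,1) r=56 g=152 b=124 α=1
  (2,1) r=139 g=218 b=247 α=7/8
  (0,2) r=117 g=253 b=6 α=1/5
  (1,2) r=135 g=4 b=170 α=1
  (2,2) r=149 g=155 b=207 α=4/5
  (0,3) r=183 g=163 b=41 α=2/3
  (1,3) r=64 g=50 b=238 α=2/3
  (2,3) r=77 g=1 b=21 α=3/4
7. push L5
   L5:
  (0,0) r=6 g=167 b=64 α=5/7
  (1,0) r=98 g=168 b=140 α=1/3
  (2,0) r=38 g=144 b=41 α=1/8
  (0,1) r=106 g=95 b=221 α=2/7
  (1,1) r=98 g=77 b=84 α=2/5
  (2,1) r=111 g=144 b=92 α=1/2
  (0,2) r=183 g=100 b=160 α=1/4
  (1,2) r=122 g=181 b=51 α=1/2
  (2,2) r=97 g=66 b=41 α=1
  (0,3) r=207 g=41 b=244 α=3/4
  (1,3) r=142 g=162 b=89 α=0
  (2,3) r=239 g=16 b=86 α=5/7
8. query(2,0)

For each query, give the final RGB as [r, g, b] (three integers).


(2,0) stack=L1,L2; from [0,0,0]:
after L1 α=1/2: [38, 245/2, 0]
after L2 α=1/3: [166/3, 365/3, 88/3]
= [55, 122, 29]

(2,0) stack=L1,L3,L4,L5; from [0,0,0]:
after L1 α=1/2: [38, 245/2, 0]
after L3 α=1/6: [301/6, 417/4, 64/3]
after L4 α=3/5: [152/3, 1731/10, 551/15]
after L5 α=1/8: [589/12, 13557/80, 559/15]
rounded: [49, 169, 37]


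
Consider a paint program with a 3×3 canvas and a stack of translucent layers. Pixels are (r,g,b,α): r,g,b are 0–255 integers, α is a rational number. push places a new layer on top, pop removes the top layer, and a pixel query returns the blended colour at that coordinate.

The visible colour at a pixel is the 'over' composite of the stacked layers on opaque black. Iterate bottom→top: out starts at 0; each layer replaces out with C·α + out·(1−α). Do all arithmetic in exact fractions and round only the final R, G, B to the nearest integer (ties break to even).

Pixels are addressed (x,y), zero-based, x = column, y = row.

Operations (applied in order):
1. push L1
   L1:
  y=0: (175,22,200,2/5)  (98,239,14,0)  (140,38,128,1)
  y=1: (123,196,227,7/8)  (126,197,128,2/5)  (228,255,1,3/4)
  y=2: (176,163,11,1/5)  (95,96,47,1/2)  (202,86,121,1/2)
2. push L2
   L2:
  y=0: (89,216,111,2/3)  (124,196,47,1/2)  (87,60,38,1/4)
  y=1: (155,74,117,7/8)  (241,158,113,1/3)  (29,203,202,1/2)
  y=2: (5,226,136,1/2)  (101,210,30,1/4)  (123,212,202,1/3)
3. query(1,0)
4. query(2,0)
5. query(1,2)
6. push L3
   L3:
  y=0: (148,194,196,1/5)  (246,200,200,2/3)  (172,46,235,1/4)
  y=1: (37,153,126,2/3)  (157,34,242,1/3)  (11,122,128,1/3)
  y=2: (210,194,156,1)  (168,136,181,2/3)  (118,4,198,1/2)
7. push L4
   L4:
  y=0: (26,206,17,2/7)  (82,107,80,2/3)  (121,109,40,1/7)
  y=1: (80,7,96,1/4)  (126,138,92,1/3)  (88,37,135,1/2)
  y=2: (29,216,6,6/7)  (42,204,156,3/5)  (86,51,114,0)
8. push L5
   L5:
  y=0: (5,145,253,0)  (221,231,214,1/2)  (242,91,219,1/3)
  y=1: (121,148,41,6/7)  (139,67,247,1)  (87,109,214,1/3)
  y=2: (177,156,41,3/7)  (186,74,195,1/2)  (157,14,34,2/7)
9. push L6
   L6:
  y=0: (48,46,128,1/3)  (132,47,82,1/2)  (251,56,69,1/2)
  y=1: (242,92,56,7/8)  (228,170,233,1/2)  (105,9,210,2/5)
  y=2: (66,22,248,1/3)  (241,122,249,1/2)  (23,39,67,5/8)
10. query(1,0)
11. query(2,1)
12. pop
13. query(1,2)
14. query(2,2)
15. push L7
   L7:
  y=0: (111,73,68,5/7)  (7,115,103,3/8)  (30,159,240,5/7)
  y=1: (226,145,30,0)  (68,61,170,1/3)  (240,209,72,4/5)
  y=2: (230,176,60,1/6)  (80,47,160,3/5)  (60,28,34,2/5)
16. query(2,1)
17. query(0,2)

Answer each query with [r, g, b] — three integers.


(1,0) stack=L1,L2; from [0,0,0]:
L1 α=0: [0, 0, 0]
L2 α=1/2: [62, 98, 47/2]
= [62, 98, 24]

at x=2,y=0 over L1,L2:
after L1 α=1: [140, 38, 128]
after L2 α=1/4: [507/4, 87/2, 211/2]
= [127, 44, 106]

at x=1,y=2 over L1,L2:
+L1 (α=1/2) → [95/2, 48, 47/2]
+L2 (α=1/4) → [487/8, 177/2, 201/8]
rounded: [61, 88, 25]

query (1,0) [L1,L2,L3,L4,L5,L6] — begin 0,0,0
after L1 α=0: [0, 0, 0]
after L2 α=1/2: [62, 98, 47/2]
after L3 α=2/3: [554/3, 166, 847/6]
after L4 α=2/3: [1046/9, 380/3, 1807/18]
after L5 α=1/2: [3035/18, 1073/6, 5659/36]
after L6 α=1/2: [5411/36, 1355/12, 8611/72]
→ [150, 113, 120]

query (2,1) [L1,L2,L3,L4,L5,L6] — begin 0,0,0
L1 α=3/4: [171, 765/4, 3/4]
L2 α=1/2: [100, 1577/8, 811/8]
L3 α=1/3: [211/3, 2065/12, 441/4]
L4 α=1/2: [475/6, 2509/24, 981/8]
L5 α=1/3: [736/9, 3817/36, 1837/12]
L6 α=2/5: [1366/15, 4033/60, 3517/20]
rounded: [91, 67, 176]

at x=1,y=2 over L1,L2,L3,L4,L5:
L1 α=1/2: [95/2, 48, 47/2]
L2 α=1/4: [487/8, 177/2, 201/8]
L3 α=2/3: [3175/24, 721/6, 3097/24]
L4 α=3/5: [4687/60, 2557/15, 8713/60]
L5 α=1/2: [15847/120, 3667/30, 20413/120]
rounded: [132, 122, 170]

at x=2,y=2 over L1,L2,L3,L4,L5:
L1 α=1/2: [101, 43, 121/2]
L2 α=1/3: [325/3, 298/3, 323/3]
L3 α=1/2: [679/6, 155/3, 917/6]
L4 α=0: [679/6, 155/3, 917/6]
L5 α=2/7: [5279/42, 859/21, 4993/42]
= [126, 41, 119]

at x=2,y=1 over L1,L2,L3,L4,L5,L7:
L1 α=3/4: [171, 765/4, 3/4]
L2 α=1/2: [100, 1577/8, 811/8]
L3 α=1/3: [211/3, 2065/12, 441/4]
L4 α=1/2: [475/6, 2509/24, 981/8]
L5 α=1/3: [736/9, 3817/36, 1837/12]
L7 α=4/5: [9376/45, 33913/180, 5293/60]
= [208, 188, 88]

at x=0,y=2 over L1,L2,L3,L4,L5,L7:
after L1 α=1/5: [176/5, 163/5, 11/5]
after L2 α=1/2: [201/10, 1293/10, 691/10]
after L3 α=1: [210, 194, 156]
after L4 α=6/7: [384/7, 1490/7, 192/7]
after L5 α=3/7: [5253/49, 9236/49, 1629/49]
after L7 α=1/6: [37535/294, 9134/49, 3695/98]
= [128, 186, 38]


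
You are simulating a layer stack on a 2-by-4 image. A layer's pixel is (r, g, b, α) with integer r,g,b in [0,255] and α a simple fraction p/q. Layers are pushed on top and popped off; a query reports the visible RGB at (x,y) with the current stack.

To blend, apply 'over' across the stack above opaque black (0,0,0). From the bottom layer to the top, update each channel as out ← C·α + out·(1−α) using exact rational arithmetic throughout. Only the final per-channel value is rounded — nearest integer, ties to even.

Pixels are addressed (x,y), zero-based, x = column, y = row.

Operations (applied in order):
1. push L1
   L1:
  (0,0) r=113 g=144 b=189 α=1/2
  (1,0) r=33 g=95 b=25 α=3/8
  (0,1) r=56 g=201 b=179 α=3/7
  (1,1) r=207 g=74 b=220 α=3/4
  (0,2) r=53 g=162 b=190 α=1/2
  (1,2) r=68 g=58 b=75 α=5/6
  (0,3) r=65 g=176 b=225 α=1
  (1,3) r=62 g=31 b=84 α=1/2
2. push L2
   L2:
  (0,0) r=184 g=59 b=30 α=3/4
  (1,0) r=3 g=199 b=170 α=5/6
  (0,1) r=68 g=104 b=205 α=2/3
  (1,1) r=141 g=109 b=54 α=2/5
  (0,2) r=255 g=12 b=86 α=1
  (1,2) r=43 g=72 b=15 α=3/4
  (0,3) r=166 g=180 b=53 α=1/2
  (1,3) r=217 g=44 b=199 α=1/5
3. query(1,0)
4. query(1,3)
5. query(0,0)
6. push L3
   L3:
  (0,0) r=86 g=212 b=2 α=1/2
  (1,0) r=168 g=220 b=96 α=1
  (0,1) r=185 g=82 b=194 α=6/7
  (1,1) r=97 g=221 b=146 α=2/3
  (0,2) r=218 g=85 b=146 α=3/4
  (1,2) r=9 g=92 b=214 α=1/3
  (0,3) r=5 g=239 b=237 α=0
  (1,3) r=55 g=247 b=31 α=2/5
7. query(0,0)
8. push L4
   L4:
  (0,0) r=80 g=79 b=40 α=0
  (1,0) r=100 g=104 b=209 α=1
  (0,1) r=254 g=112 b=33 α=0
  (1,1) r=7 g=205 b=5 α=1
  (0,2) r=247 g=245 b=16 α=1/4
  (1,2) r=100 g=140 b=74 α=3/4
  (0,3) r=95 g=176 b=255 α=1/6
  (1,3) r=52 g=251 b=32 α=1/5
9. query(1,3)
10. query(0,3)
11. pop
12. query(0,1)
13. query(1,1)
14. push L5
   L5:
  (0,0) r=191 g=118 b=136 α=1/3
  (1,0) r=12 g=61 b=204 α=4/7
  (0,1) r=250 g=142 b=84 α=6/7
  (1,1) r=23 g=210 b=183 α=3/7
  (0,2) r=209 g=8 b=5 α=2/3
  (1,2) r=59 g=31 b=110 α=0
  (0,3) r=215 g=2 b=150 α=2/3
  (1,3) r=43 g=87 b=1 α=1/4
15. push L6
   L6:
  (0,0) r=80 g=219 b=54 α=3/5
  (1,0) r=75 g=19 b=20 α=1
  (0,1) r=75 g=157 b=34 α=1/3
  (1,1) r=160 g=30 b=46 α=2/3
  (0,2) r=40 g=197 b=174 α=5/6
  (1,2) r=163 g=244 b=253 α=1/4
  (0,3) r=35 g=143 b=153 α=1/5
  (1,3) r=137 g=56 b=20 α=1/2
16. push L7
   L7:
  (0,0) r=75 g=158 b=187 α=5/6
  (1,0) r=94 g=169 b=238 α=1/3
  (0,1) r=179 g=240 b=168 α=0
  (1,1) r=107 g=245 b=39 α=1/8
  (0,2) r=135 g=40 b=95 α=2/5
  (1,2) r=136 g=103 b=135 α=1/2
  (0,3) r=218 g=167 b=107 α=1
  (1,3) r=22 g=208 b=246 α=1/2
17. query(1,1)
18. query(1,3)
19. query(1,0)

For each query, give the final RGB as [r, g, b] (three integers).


(1,0) stack=L1,L2; from [0,0,0]:
+L1 (α=3/8) → [99/8, 285/8, 75/8]
+L2 (α=5/6) → [73/16, 8245/48, 6875/48]
= [5, 172, 143]

(1,3) stack=L1,L2; from [0,0,0]:
after L1 α=1/2: [31, 31/2, 42]
after L2 α=1/5: [341/5, 106/5, 367/5]
= [68, 21, 73]

query (0,0) [L1,L2] — begin 0,0,0
L1 α=1/2: [113/2, 72, 189/2]
L2 α=3/4: [1217/8, 249/4, 369/8]
→ [152, 62, 46]

query (0,0) [L1,L2,L3] — begin 0,0,0
L1 α=1/2: [113/2, 72, 189/2]
L2 α=3/4: [1217/8, 249/4, 369/8]
L3 α=1/2: [1905/16, 1097/8, 385/16]
= [119, 137, 24]

at x=1,y=3 over L1,L2,L3,L4:
+L1 (α=1/2) → [31, 31/2, 42]
+L2 (α=1/5) → [341/5, 106/5, 367/5]
+L3 (α=2/5) → [1573/25, 2788/25, 1411/25]
+L4 (α=1/5) → [7592/125, 17427/125, 6444/125]
rounded: [61, 139, 52]

query (0,3) [L1,L2,L3,L4] — begin 0,0,0
+L1 (α=1) → [65, 176, 225]
+L2 (α=1/2) → [231/2, 178, 139]
+L3 (α=0) → [231/2, 178, 139]
+L4 (α=1/6) → [1345/12, 533/3, 475/3]
= [112, 178, 158]

query (0,1) [L1,L2,L3] — begin 0,0,0
+L1 (α=3/7) → [24, 603/7, 537/7]
+L2 (α=2/3) → [160/3, 2059/21, 3407/21]
+L3 (α=6/7) → [3490/21, 12391/147, 27851/147]
rounded: [166, 84, 189]

(1,1) stack=L1,L2,L3; from [0,0,0]:
after L1 α=3/4: [621/4, 111/2, 165]
after L2 α=2/5: [2991/20, 769/10, 603/5]
after L3 α=2/3: [6871/60, 5189/30, 2063/15]
→ [115, 173, 138]

query (1,1) [L1,L2,L3,L5,L6,L7] — begin 0,0,0
L1 α=3/4: [621/4, 111/2, 165]
L2 α=2/5: [2991/20, 769/10, 603/5]
L3 α=2/3: [6871/60, 5189/30, 2063/15]
L5 α=3/7: [7906/105, 19828/105, 16487/105]
L6 α=2/3: [41506/315, 26128/315, 26147/315]
L7 α=1/8: [46321/360, 37153/360, 13951/180]
rounded: [129, 103, 78]

(1,3) stack=L1,L2,L3,L5,L6,L7; from [0,0,0]:
L1 α=1/2: [31, 31/2, 42]
L2 α=1/5: [341/5, 106/5, 367/5]
L3 α=2/5: [1573/25, 2788/25, 1411/25]
L5 α=1/4: [2897/50, 10539/100, 2129/50]
L6 α=1/2: [9747/100, 16139/200, 3129/100]
L7 α=1/2: [11947/200, 57739/400, 27729/200]
= [60, 144, 139]

query (1,0) [L1,L2,L3,L5,L6,L7] — begin 0,0,0
after L1 α=3/8: [99/8, 285/8, 75/8]
after L2 α=5/6: [73/16, 8245/48, 6875/48]
after L3 α=1: [168, 220, 96]
after L5 α=4/7: [552/7, 904/7, 1104/7]
after L6 α=1: [75, 19, 20]
after L7 α=1/3: [244/3, 69, 278/3]
rounded: [81, 69, 93]


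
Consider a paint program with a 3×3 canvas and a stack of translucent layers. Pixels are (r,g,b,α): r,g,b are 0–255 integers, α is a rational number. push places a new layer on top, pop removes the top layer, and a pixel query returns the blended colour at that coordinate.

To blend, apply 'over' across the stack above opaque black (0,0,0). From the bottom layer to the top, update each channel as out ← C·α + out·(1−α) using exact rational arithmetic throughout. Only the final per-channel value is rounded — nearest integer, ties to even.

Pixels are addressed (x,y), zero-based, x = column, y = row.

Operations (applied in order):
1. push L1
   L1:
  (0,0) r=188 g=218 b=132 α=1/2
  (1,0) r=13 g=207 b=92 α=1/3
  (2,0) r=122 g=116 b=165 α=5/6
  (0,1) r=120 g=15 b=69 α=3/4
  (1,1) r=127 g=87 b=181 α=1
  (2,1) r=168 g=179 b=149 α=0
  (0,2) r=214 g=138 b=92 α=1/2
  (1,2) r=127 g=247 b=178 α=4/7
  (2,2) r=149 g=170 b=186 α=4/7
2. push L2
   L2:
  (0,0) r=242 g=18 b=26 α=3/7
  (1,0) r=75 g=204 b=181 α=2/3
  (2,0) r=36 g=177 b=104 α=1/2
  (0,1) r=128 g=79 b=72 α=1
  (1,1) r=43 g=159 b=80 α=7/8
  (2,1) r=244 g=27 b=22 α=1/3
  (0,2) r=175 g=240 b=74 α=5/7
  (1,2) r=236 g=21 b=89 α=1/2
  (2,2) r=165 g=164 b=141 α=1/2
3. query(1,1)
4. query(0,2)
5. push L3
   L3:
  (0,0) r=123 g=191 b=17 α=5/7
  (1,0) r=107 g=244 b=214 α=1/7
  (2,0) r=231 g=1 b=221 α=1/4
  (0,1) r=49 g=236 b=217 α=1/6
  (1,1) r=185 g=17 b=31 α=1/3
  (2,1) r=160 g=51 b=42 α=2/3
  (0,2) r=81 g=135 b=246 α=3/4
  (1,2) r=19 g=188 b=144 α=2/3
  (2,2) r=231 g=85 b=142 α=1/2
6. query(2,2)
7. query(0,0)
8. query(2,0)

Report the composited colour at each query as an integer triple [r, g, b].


(1,1) stack=L1,L2; from [0,0,0]:
L1 α=1: [127, 87, 181]
L2 α=7/8: [107/2, 150, 741/8]
rounded: [54, 150, 93]

at x=0,y=2 over L1,L2:
after L1 α=1/2: [107, 69, 46]
after L2 α=5/7: [1089/7, 1338/7, 66]
→ [156, 191, 66]

query (2,2) [L1,L2,L3] — begin 0,0,0
+L1 (α=4/7) → [596/7, 680/7, 744/7]
+L2 (α=1/2) → [1751/14, 914/7, 1731/14]
+L3 (α=1/2) → [4985/28, 1509/14, 3719/28]
rounded: [178, 108, 133]

query (0,0) [L1,L2,L3] — begin 0,0,0
L1 α=1/2: [94, 109, 66]
L2 α=3/7: [1102/7, 70, 342/7]
L3 α=5/7: [6509/49, 1095/7, 1279/49]
→ [133, 156, 26]

query (2,0) [L1,L2,L3] — begin 0,0,0
+L1 (α=5/6) → [305/3, 290/3, 275/2]
+L2 (α=1/2) → [413/6, 821/6, 483/4]
+L3 (α=1/4) → [875/8, 823/8, 2333/16]
= [109, 103, 146]


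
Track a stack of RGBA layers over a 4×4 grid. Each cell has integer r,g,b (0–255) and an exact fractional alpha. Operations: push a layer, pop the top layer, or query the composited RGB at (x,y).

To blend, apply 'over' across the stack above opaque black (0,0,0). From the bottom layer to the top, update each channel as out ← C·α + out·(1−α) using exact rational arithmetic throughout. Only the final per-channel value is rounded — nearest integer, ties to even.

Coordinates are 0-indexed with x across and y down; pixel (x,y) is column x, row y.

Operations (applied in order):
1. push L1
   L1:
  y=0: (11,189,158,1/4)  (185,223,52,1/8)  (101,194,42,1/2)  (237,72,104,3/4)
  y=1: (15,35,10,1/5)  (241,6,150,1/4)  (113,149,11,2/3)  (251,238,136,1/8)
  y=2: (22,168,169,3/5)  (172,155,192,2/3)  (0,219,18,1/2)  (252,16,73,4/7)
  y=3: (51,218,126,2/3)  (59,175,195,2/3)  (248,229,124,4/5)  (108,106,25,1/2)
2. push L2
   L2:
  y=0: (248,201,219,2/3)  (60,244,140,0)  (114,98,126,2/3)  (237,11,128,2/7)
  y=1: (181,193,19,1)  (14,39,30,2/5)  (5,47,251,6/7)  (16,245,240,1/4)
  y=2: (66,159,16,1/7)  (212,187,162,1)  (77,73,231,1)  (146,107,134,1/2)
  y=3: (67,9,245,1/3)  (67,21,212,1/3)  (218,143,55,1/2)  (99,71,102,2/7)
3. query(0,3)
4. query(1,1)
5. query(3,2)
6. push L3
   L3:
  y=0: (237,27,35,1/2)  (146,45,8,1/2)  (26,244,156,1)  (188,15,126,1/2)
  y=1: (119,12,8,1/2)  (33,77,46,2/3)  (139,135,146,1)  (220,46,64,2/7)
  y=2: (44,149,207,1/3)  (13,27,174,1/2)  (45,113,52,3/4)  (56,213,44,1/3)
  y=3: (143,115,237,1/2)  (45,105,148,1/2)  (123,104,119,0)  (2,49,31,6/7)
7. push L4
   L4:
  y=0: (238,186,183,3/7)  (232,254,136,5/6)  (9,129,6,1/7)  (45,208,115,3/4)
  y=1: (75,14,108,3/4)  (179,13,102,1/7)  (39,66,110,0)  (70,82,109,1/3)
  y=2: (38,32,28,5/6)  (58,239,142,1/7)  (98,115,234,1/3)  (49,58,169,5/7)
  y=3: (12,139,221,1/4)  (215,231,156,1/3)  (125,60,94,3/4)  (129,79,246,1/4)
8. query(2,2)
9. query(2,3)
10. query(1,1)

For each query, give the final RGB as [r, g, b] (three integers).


(0,3) stack=L1,L2; from [0,0,0]:
+L1 (α=2/3) → [34, 436/3, 84]
+L2 (α=1/3) → [45, 899/9, 413/3]
= [45, 100, 138]

at x=1,y=1 over L1,L2:
after L1 α=1/4: [241/4, 3/2, 75/2]
after L2 α=2/5: [167/4, 33/2, 69/2]
→ [42, 16, 34]

(3,2) stack=L1,L2; from [0,0,0]:
+L1 (α=4/7) → [144, 64/7, 292/7]
+L2 (α=1/2) → [145, 813/14, 615/7]
= [145, 58, 88]

at x=2,y=2 over L1,L2,L3,L4:
L1 α=1/2: [0, 219/2, 9]
L2 α=1: [77, 73, 231]
L3 α=3/4: [53, 103, 387/4]
L4 α=1/3: [68, 107, 285/2]
→ [68, 107, 142]

query (2,3) [L1,L2,L3,L4] — begin 0,0,0
L1 α=4/5: [992/5, 916/5, 496/5]
L2 α=1/2: [1041/5, 1631/10, 771/10]
L3 α=0: [1041/5, 1631/10, 771/10]
L4 α=3/4: [729/5, 3431/40, 3591/40]
= [146, 86, 90]

query (1,1) [L1,L2,L3,L4] — begin 0,0,0
+L1 (α=1/4) → [241/4, 3/2, 75/2]
+L2 (α=2/5) → [167/4, 33/2, 69/2]
+L3 (α=2/3) → [431/12, 341/6, 253/6]
+L4 (α=1/7) → [789/14, 354/7, 355/7]
= [56, 51, 51]


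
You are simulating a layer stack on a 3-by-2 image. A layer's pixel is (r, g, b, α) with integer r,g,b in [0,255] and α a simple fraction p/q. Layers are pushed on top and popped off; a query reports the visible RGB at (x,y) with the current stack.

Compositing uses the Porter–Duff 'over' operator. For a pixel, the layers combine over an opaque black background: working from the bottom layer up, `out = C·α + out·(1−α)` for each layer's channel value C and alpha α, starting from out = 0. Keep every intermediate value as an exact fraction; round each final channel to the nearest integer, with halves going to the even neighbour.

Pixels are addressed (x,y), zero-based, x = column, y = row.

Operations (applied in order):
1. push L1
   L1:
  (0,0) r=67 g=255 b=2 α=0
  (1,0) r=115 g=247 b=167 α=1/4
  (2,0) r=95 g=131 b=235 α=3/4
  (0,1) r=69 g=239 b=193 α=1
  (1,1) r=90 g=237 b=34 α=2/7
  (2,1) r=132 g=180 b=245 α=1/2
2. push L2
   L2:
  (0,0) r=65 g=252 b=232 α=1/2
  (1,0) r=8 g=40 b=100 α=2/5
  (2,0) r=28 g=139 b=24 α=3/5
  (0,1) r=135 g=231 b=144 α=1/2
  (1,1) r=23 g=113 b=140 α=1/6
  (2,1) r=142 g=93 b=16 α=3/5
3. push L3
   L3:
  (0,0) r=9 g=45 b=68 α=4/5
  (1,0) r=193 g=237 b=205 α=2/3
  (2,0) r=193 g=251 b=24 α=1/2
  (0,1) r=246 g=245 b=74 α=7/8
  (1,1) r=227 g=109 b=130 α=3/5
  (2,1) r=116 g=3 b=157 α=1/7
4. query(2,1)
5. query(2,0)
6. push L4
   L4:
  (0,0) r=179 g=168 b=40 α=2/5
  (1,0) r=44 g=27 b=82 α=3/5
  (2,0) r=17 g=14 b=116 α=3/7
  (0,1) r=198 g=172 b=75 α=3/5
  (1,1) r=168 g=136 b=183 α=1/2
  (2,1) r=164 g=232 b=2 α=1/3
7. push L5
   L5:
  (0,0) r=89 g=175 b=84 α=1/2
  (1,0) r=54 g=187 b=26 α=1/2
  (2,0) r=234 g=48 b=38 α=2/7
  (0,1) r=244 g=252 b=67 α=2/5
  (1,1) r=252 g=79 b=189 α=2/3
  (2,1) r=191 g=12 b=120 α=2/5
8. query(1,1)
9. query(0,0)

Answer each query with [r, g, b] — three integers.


at x=2,y=1 over L1,L2,L3:
after L1 α=1/2: [66, 90, 245/2]
after L2 α=3/5: [558/5, 459/5, 293/5]
after L3 α=1/7: [3928/35, 2769/35, 2543/35]
= [112, 79, 73]

(2,0) stack=L1,L2,L3; from [0,0,0]:
after L1 α=3/4: [285/4, 393/4, 705/4]
after L2 α=3/5: [453/10, 1227/10, 849/10]
after L3 α=1/2: [2383/20, 3737/20, 1089/20]
→ [119, 187, 54]

query (1,1) [L1,L2,L3,L4,L5] — begin 0,0,0
L1 α=2/7: [180/7, 474/7, 68/7]
L2 α=1/6: [1061/42, 3161/42, 220/7]
L3 α=3/5: [15362/105, 10028/105, 634/7]
L4 α=1/2: [16501/105, 12154/105, 1915/14]
L5 α=2/3: [69421/315, 28744/315, 7207/42]
= [220, 91, 172]

(0,0) stack=L1,L2,L3,L4,L5; from [0,0,0]:
after L1 α=0: [0, 0, 0]
after L2 α=1/2: [65/2, 126, 116]
after L3 α=4/5: [137/10, 306/5, 388/5]
after L4 α=2/5: [3991/50, 2598/25, 1564/25]
after L5 α=1/2: [8441/100, 6973/50, 1832/25]
rounded: [84, 139, 73]


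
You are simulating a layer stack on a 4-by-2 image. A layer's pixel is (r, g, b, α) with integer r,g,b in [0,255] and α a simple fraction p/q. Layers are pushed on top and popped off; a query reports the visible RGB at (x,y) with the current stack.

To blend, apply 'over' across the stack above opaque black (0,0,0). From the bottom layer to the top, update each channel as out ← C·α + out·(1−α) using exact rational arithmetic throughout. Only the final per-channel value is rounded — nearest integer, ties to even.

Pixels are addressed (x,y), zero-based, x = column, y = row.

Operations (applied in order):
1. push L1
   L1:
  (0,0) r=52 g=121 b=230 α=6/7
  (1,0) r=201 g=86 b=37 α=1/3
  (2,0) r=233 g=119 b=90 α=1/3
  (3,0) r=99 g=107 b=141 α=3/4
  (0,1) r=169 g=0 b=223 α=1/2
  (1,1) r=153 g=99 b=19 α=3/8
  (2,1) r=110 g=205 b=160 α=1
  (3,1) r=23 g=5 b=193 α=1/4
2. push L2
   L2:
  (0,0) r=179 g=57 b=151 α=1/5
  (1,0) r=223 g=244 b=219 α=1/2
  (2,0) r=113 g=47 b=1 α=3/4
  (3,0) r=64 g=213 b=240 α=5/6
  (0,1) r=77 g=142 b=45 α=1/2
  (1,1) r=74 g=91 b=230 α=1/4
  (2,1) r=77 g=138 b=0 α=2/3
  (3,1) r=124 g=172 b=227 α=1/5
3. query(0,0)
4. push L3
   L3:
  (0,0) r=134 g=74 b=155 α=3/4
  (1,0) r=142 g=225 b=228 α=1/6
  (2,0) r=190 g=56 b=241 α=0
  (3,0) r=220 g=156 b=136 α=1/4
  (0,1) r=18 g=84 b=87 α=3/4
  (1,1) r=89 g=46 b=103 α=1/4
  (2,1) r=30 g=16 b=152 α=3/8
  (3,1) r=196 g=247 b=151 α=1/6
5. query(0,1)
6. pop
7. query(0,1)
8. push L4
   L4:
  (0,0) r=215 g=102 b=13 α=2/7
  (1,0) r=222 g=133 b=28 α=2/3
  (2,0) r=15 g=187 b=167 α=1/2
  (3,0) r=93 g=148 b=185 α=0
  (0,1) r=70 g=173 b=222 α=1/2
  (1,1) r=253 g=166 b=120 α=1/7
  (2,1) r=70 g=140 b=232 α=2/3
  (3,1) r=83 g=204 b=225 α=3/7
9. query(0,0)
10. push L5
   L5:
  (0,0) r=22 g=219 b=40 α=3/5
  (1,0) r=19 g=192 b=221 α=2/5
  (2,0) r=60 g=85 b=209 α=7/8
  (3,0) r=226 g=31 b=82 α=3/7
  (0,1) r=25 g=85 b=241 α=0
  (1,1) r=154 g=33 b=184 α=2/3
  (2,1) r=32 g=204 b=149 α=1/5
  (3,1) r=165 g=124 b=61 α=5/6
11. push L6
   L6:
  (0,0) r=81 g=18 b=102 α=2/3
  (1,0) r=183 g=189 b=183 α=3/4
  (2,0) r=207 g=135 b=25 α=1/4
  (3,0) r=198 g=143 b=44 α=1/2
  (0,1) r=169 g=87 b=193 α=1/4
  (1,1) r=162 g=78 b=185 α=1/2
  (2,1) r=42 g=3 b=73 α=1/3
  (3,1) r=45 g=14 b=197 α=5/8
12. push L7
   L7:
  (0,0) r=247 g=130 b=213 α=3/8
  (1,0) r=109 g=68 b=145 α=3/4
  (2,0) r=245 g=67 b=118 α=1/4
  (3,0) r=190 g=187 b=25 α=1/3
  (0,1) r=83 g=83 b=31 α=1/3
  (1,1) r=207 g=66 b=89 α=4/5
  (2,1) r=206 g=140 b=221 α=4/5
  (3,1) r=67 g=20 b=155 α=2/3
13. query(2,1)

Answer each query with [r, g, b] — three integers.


at x=0,y=0 over L1,L2:
L1 α=6/7: [312/7, 726/7, 1380/7]
L2 α=1/5: [2501/35, 3303/35, 6577/35]
= [71, 94, 188]

query (0,1) [L1,L2,L3] — begin 0,0,0
after L1 α=1/2: [169/2, 0, 223/2]
after L2 α=1/2: [323/4, 71, 313/4]
after L3 α=3/4: [539/16, 323/4, 1357/16]
rounded: [34, 81, 85]

at x=0,y=1 over L1,L2:
L1 α=1/2: [169/2, 0, 223/2]
L2 α=1/2: [323/4, 71, 313/4]
→ [81, 71, 78]

query (0,0) [L1,L2,L4] — begin 0,0,0
L1 α=6/7: [312/7, 726/7, 1380/7]
L2 α=1/5: [2501/35, 3303/35, 6577/35]
L4 α=2/7: [5511/49, 4731/49, 6759/49]
rounded: [112, 97, 138]

(2,1) stack=L1,L2,L4,L5,L6,L7; from [0,0,0]:
after L1 α=1: [110, 205, 160]
after L2 α=2/3: [88, 481/3, 160/3]
after L4 α=2/3: [76, 1321/9, 1552/9]
after L5 α=1/5: [336/5, 1424/9, 7549/45]
after L6 α=1/3: [294/5, 2875/27, 18383/135]
after L7 α=4/5: [4414/25, 3599/27, 137723/675]
rounded: [177, 133, 204]


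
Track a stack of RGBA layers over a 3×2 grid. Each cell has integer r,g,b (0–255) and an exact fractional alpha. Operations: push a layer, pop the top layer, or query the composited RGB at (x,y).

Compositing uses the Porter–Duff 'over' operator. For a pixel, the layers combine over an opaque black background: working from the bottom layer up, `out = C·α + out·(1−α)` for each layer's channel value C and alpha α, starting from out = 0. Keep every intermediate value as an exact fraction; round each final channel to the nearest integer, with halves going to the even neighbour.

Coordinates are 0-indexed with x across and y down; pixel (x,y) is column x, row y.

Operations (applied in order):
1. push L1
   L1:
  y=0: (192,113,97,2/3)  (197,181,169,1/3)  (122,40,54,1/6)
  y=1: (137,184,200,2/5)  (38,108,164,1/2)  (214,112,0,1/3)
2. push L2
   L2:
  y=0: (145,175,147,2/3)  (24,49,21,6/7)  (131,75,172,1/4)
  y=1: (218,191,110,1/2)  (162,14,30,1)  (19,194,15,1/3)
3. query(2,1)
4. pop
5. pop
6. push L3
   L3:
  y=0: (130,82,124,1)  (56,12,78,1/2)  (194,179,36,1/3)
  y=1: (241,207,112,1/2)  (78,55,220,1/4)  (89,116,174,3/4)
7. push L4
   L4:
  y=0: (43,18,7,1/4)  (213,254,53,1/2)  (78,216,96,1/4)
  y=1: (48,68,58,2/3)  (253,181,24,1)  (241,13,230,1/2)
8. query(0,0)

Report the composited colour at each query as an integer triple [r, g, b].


(2,1) stack=L1,L2; from [0,0,0]:
after L1 α=1/3: [214/3, 112/3, 0]
after L2 α=1/3: [485/9, 806/9, 5]
rounded: [54, 90, 5]

at x=0,y=0 over L3,L4:
L3 α=1: [130, 82, 124]
L4 α=1/4: [433/4, 66, 379/4]
→ [108, 66, 95]
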